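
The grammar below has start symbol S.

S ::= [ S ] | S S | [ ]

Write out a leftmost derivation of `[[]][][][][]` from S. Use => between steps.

S => SS => SSS => [S]SS => [[]]SS => [[]]SSS => [[]]SSSS => [[]][]SSS => [[]][][]SS => [[]][][][]S => [[]][][][][]

S => SS   [S ::= S S]
SS => SSS   [S ::= S S]
SSS => [S]SS   [S ::= [ S ]]
[S]SS => [[]]SS   [S ::= [ ]]
[[]]SS => [[]]SSS   [S ::= S S]
[[]]SSS => [[]]SSSS   [S ::= S S]
[[]]SSSS => [[]][]SSS   [S ::= [ ]]
[[]][]SSS => [[]][][]SS   [S ::= [ ]]
[[]][][]SS => [[]][][][]S   [S ::= [ ]]
[[]][][][]S => [[]][][][][]   [S ::= [ ]]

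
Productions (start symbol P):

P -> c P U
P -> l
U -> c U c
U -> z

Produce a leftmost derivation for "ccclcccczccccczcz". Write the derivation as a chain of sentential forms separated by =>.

P=>cPU=>ccPUU=>cccPUUU=>ccclUUU=>ccclcUcUU=>ccclccUccUU=>ccclcccUcccUU=>ccclccccUccccUU=>ccclcccczccccUU=>ccclcccczcccccUcU=>ccclcccczccccczcU=>ccclcccczccccczcz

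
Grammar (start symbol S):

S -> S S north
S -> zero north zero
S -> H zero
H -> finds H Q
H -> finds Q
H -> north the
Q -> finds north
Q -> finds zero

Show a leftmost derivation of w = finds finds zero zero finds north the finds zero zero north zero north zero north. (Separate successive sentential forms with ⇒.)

S ⇒ S S north ⇒ S S north S north ⇒ H zero S north S north ⇒ finds Q zero S north S north ⇒ finds finds zero zero S north S north ⇒ finds finds zero zero H zero north S north ⇒ finds finds zero zero finds H Q zero north S north ⇒ finds finds zero zero finds north the Q zero north S north ⇒ finds finds zero zero finds north the finds zero zero north S north ⇒ finds finds zero zero finds north the finds zero zero north zero north zero north

S ⇒ S S north   [S -> S S north]
S S north ⇒ S S north S north   [S -> S S north]
S S north S north ⇒ H zero S north S north   [S -> H zero]
H zero S north S north ⇒ finds Q zero S north S north   [H -> finds Q]
finds Q zero S north S north ⇒ finds finds zero zero S north S north   [Q -> finds zero]
finds finds zero zero S north S north ⇒ finds finds zero zero H zero north S north   [S -> H zero]
finds finds zero zero H zero north S north ⇒ finds finds zero zero finds H Q zero north S north   [H -> finds H Q]
finds finds zero zero finds H Q zero north S north ⇒ finds finds zero zero finds north the Q zero north S north   [H -> north the]
finds finds zero zero finds north the Q zero north S north ⇒ finds finds zero zero finds north the finds zero zero north S north   [Q -> finds zero]
finds finds zero zero finds north the finds zero zero north S north ⇒ finds finds zero zero finds north the finds zero zero north zero north zero north   [S -> zero north zero]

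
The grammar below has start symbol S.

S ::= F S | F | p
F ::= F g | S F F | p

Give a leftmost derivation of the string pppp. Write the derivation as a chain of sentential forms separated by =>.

S => FS   [S ::= F S]
FS => SFFS   [F ::= S F F]
SFFS => pFFS   [S ::= p]
pFFS => ppFS   [F ::= p]
ppFS => pppS   [F ::= p]
pppS => pppp   [S ::= p]

S=>FS=>SFFS=>pFFS=>ppFS=>pppS=>pppp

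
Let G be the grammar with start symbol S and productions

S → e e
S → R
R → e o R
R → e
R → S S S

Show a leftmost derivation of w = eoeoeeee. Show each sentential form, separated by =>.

S => R   [S → R]
R => eoR   [R → e o R]
eoR => eoeoR   [R → e o R]
eoeoR => eoeoSSS   [R → S S S]
eoeoSSS => eoeoRSS   [S → R]
eoeoRSS => eoeoeSS   [R → e]
eoeoeSS => eoeoeeeS   [S → e e]
eoeoeeeS => eoeoeeeR   [S → R]
eoeoeeeR => eoeoeeee   [R → e]

S=>R=>eoR=>eoeoR=>eoeoSSS=>eoeoRSS=>eoeoeSS=>eoeoeeeS=>eoeoeeeR=>eoeoeeee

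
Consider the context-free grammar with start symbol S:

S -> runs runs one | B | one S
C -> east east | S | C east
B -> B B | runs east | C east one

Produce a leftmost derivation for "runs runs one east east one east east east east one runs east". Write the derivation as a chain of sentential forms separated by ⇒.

S ⇒ B   [S -> B]
B ⇒ B B   [B -> B B]
B B ⇒ C east one B   [B -> C east one]
C east one B ⇒ C east east one B   [C -> C east]
C east east one B ⇒ S east east one B   [C -> S]
S east east one B ⇒ runs runs one east east one B   [S -> runs runs one]
runs runs one east east one B ⇒ runs runs one east east one B B   [B -> B B]
runs runs one east east one B B ⇒ runs runs one east east one C east one B   [B -> C east one]
runs runs one east east one C east one B ⇒ runs runs one east east one C east east one B   [C -> C east]
runs runs one east east one C east east one B ⇒ runs runs one east east one east east east east one B   [C -> east east]
runs runs one east east one east east east east one B ⇒ runs runs one east east one east east east east one runs east   [B -> runs east]

S ⇒ B ⇒ B B ⇒ C east one B ⇒ C east east one B ⇒ S east east one B ⇒ runs runs one east east one B ⇒ runs runs one east east one B B ⇒ runs runs one east east one C east one B ⇒ runs runs one east east one C east east one B ⇒ runs runs one east east one east east east east one B ⇒ runs runs one east east one east east east east one runs east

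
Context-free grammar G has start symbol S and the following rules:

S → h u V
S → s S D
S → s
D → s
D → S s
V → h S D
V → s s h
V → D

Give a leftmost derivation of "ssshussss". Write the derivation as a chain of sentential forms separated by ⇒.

S ⇒ sSD   [S → s S D]
sSD ⇒ ssSDD   [S → s S D]
ssSDD ⇒ sssSDDD   [S → s S D]
sssSDDD ⇒ ssshuVDDD   [S → h u V]
ssshuVDDD ⇒ ssshuDDDD   [V → D]
ssshuDDDD ⇒ ssshusDDD   [D → s]
ssshusDDD ⇒ ssshussDD   [D → s]
ssshussDD ⇒ ssshusssD   [D → s]
ssshusssD ⇒ ssshussss   [D → s]

S ⇒ sSD ⇒ ssSDD ⇒ sssSDDD ⇒ ssshuVDDD ⇒ ssshuDDDD ⇒ ssshusDDD ⇒ ssshussDD ⇒ ssshusssD ⇒ ssshussss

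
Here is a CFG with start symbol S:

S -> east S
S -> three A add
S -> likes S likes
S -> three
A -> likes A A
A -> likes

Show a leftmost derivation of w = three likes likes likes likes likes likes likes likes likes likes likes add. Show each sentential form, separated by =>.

S => three A add   [S -> three A add]
three A add => three likes A A add   [A -> likes A A]
three likes A A add => three likes likes A A A add   [A -> likes A A]
three likes likes A A A add => three likes likes likes A A A A add   [A -> likes A A]
three likes likes likes A A A A add => three likes likes likes likes A A A add   [A -> likes]
three likes likes likes likes A A A add => three likes likes likes likes likes A A A A add   [A -> likes A A]
three likes likes likes likes likes A A A A add => three likes likes likes likes likes likes A A A A A add   [A -> likes A A]
three likes likes likes likes likes likes A A A A A add => three likes likes likes likes likes likes likes A A A A add   [A -> likes]
three likes likes likes likes likes likes likes A A A A add => three likes likes likes likes likes likes likes likes A A A add   [A -> likes]
three likes likes likes likes likes likes likes likes A A A add => three likes likes likes likes likes likes likes likes likes A A add   [A -> likes]
three likes likes likes likes likes likes likes likes likes A A add => three likes likes likes likes likes likes likes likes likes likes A add   [A -> likes]
three likes likes likes likes likes likes likes likes likes likes A add => three likes likes likes likes likes likes likes likes likes likes likes add   [A -> likes]

S => three A add => three likes A A add => three likes likes A A A add => three likes likes likes A A A A add => three likes likes likes likes A A A add => three likes likes likes likes likes A A A A add => three likes likes likes likes likes likes A A A A A add => three likes likes likes likes likes likes likes A A A A add => three likes likes likes likes likes likes likes likes A A A add => three likes likes likes likes likes likes likes likes likes A A add => three likes likes likes likes likes likes likes likes likes likes A add => three likes likes likes likes likes likes likes likes likes likes likes add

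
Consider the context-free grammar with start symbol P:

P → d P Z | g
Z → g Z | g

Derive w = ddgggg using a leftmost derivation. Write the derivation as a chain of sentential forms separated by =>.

P=>dPZ=>ddPZZ=>ddgZZ=>ddggZZ=>ddgggZ=>ddgggg

P => dPZ   [P → d P Z]
dPZ => ddPZZ   [P → d P Z]
ddPZZ => ddgZZ   [P → g]
ddgZZ => ddggZZ   [Z → g Z]
ddggZZ => ddgggZ   [Z → g]
ddgggZ => ddgggg   [Z → g]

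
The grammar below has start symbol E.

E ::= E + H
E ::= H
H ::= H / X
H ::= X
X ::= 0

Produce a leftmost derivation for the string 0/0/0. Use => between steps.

E => H   [E ::= H]
H => H/X   [H ::= H / X]
H/X => H/X/X   [H ::= H / X]
H/X/X => X/X/X   [H ::= X]
X/X/X => 0/X/X   [X ::= 0]
0/X/X => 0/0/X   [X ::= 0]
0/0/X => 0/0/0   [X ::= 0]

E=>H=>H/X=>H/X/X=>X/X/X=>0/X/X=>0/0/X=>0/0/0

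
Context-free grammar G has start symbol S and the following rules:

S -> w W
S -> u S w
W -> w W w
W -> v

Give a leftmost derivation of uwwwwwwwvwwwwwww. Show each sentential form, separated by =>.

S=>uSw=>uwWw=>uwwWww=>uwwwWwww=>uwwwwWwwww=>uwwwwwWwwwww=>uwwwwwwWwwwwww=>uwwwwwwwWwwwwwww=>uwwwwwwwvwwwwwww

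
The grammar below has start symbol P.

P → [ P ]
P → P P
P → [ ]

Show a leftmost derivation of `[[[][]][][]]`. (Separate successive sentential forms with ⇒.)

P ⇒ [P] ⇒ [PP] ⇒ [PPP] ⇒ [[P]PP] ⇒ [[PP]PP] ⇒ [[[]P]PP] ⇒ [[[][]]PP] ⇒ [[[][]][]P] ⇒ [[[][]][][]]

P ⇒ [P]   [P → [ P ]]
[P] ⇒ [PP]   [P → P P]
[PP] ⇒ [PPP]   [P → P P]
[PPP] ⇒ [[P]PP]   [P → [ P ]]
[[P]PP] ⇒ [[PP]PP]   [P → P P]
[[PP]PP] ⇒ [[[]P]PP]   [P → [ ]]
[[[]P]PP] ⇒ [[[][]]PP]   [P → [ ]]
[[[][]]PP] ⇒ [[[][]][]P]   [P → [ ]]
[[[][]][]P] ⇒ [[[][]][][]]   [P → [ ]]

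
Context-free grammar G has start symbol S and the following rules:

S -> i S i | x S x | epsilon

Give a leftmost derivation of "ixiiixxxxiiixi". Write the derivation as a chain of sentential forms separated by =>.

S => iSi   [S -> i S i]
iSi => ixSxi   [S -> x S x]
ixSxi => ixiSixi   [S -> i S i]
ixiSixi => ixiiSiixi   [S -> i S i]
ixiiSiixi => ixiiiSiiixi   [S -> i S i]
ixiiiSiiixi => ixiiixSxiiixi   [S -> x S x]
ixiiixSxiiixi => ixiiixxSxxiiixi   [S -> x S x]
ixiiixxSxxiiixi => ixiiixxxxiiixi   [S -> epsilon]

S => iSi => ixSxi => ixiSixi => ixiiSiixi => ixiiiSiiixi => ixiiixSxiiixi => ixiiixxSxxiiixi => ixiiixxxxiiixi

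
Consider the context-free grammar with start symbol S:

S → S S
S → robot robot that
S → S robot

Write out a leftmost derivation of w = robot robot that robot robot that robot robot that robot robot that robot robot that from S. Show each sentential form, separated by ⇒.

S ⇒ S S   [S → S S]
S S ⇒ S S S   [S → S S]
S S S ⇒ robot robot that S S   [S → robot robot that]
robot robot that S S ⇒ robot robot that robot robot that S   [S → robot robot that]
robot robot that robot robot that S ⇒ robot robot that robot robot that S S   [S → S S]
robot robot that robot robot that S S ⇒ robot robot that robot robot that S S S   [S → S S]
robot robot that robot robot that S S S ⇒ robot robot that robot robot that robot robot that S S   [S → robot robot that]
robot robot that robot robot that robot robot that S S ⇒ robot robot that robot robot that robot robot that robot robot that S   [S → robot robot that]
robot robot that robot robot that robot robot that robot robot that S ⇒ robot robot that robot robot that robot robot that robot robot that robot robot that   [S → robot robot that]

S ⇒ S S ⇒ S S S ⇒ robot robot that S S ⇒ robot robot that robot robot that S ⇒ robot robot that robot robot that S S ⇒ robot robot that robot robot that S S S ⇒ robot robot that robot robot that robot robot that S S ⇒ robot robot that robot robot that robot robot that robot robot that S ⇒ robot robot that robot robot that robot robot that robot robot that robot robot that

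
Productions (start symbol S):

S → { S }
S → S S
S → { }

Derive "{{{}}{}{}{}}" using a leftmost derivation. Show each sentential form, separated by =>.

S=>{S}=>{SS}=>{SSS}=>{SSSS}=>{{S}SSS}=>{{{}}SSS}=>{{{}}{}SS}=>{{{}}{}{}S}=>{{{}}{}{}{}}

S => {S}   [S → { S }]
{S} => {SS}   [S → S S]
{SS} => {SSS}   [S → S S]
{SSS} => {SSSS}   [S → S S]
{SSSS} => {{S}SSS}   [S → { S }]
{{S}SSS} => {{{}}SSS}   [S → { }]
{{{}}SSS} => {{{}}{}SS}   [S → { }]
{{{}}{}SS} => {{{}}{}{}S}   [S → { }]
{{{}}{}{}S} => {{{}}{}{}{}}   [S → { }]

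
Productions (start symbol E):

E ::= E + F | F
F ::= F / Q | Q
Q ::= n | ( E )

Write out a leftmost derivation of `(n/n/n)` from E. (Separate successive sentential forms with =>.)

E => F   [E ::= F]
F => Q   [F ::= Q]
Q => (E)   [Q ::= ( E )]
(E) => (F)   [E ::= F]
(F) => (F/Q)   [F ::= F / Q]
(F/Q) => (F/Q/Q)   [F ::= F / Q]
(F/Q/Q) => (Q/Q/Q)   [F ::= Q]
(Q/Q/Q) => (n/Q/Q)   [Q ::= n]
(n/Q/Q) => (n/n/Q)   [Q ::= n]
(n/n/Q) => (n/n/n)   [Q ::= n]

E => F => Q => (E) => (F) => (F/Q) => (F/Q/Q) => (Q/Q/Q) => (n/Q/Q) => (n/n/Q) => (n/n/n)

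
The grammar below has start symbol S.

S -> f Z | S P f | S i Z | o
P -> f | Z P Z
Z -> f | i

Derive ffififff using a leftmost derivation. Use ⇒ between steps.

S⇒SPf⇒SiZPf⇒fZiZPf⇒ffiZPf⇒ffifPf⇒ffifZPZf⇒ffifiPZf⇒ffififZf⇒ffififff

S ⇒ SPf   [S -> S P f]
SPf ⇒ SiZPf   [S -> S i Z]
SiZPf ⇒ fZiZPf   [S -> f Z]
fZiZPf ⇒ ffiZPf   [Z -> f]
ffiZPf ⇒ ffifPf   [Z -> f]
ffifPf ⇒ ffifZPZf   [P -> Z P Z]
ffifZPZf ⇒ ffifiPZf   [Z -> i]
ffifiPZf ⇒ ffififZf   [P -> f]
ffififZf ⇒ ffififff   [Z -> f]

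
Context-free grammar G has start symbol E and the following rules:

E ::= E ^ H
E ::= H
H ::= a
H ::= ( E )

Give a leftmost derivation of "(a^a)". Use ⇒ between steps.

E ⇒ H   [E ::= H]
H ⇒ (E)   [H ::= ( E )]
(E) ⇒ (E^H)   [E ::= E ^ H]
(E^H) ⇒ (H^H)   [E ::= H]
(H^H) ⇒ (a^H)   [H ::= a]
(a^H) ⇒ (a^a)   [H ::= a]

E ⇒ H ⇒ (E) ⇒ (E^H) ⇒ (H^H) ⇒ (a^H) ⇒ (a^a)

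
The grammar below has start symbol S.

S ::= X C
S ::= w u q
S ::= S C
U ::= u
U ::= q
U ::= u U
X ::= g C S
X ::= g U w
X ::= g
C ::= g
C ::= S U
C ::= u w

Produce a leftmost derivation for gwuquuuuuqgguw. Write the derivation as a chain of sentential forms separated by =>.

S => XC   [S ::= X C]
XC => gCSC   [X ::= g C S]
gCSC => gSUSC   [C ::= S U]
gSUSC => gwuqUSC   [S ::= w u q]
gwuqUSC => gwuquUSC   [U ::= u U]
gwuquUSC => gwuquuUSC   [U ::= u U]
gwuquuUSC => gwuquuuUSC   [U ::= u U]
gwuquuuUSC => gwuquuuuUSC   [U ::= u U]
gwuquuuuUSC => gwuquuuuuUSC   [U ::= u U]
gwuquuuuuUSC => gwuquuuuuqSC   [U ::= q]
gwuquuuuuqSC => gwuquuuuuqXCC   [S ::= X C]
gwuquuuuuqXCC => gwuquuuuuqgCC   [X ::= g]
gwuquuuuuqgCC => gwuquuuuuqggC   [C ::= g]
gwuquuuuuqggC => gwuquuuuuqgguw   [C ::= u w]

S=>XC=>gCSC=>gSUSC=>gwuqUSC=>gwuquUSC=>gwuquuUSC=>gwuquuuUSC=>gwuquuuuUSC=>gwuquuuuuUSC=>gwuquuuuuqSC=>gwuquuuuuqXCC=>gwuquuuuuqgCC=>gwuquuuuuqggC=>gwuquuuuuqgguw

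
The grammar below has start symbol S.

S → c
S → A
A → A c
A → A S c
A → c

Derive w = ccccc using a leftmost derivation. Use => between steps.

S => A   [S → A]
A => ASc   [A → A S c]
ASc => AcSc   [A → A c]
AcSc => AccSc   [A → A c]
AccSc => cccSc   [A → c]
cccSc => ccccc   [S → c]

S => A => ASc => AcSc => AccSc => cccSc => ccccc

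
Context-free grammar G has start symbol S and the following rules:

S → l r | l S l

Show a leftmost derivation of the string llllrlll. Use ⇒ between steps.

S⇒lSl⇒llSll⇒lllSlll⇒llllrlll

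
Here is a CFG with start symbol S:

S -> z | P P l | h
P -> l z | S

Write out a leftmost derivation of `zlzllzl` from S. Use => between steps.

S => PPl => SPl => PPlPl => SPlPl => zPlPl => zlzlPl => zlzllzl

S => PPl   [S -> P P l]
PPl => SPl   [P -> S]
SPl => PPlPl   [S -> P P l]
PPlPl => SPlPl   [P -> S]
SPlPl => zPlPl   [S -> z]
zPlPl => zlzlPl   [P -> l z]
zlzlPl => zlzllzl   [P -> l z]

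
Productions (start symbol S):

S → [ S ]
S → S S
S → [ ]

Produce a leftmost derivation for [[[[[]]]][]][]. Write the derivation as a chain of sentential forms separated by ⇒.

S ⇒ SS ⇒ [S]S ⇒ [SS]S ⇒ [[S]S]S ⇒ [[[S]]S]S ⇒ [[[[S]]]S]S ⇒ [[[[[]]]]S]S ⇒ [[[[[]]]][]]S ⇒ [[[[[]]]][]][]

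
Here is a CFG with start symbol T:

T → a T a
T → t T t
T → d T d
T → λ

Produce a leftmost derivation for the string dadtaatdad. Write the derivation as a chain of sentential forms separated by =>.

T => dTd => daTad => dadTdad => dadtTtdad => dadtaTatdad => dadtaatdad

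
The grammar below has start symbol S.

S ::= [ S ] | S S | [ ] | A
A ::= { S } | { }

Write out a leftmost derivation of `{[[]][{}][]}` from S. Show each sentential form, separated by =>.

S=>A=>{S}=>{SS}=>{[S]S}=>{[[]]S}=>{[[]]SS}=>{[[]][S]S}=>{[[]][A]S}=>{[[]][{}]S}=>{[[]][{}][]}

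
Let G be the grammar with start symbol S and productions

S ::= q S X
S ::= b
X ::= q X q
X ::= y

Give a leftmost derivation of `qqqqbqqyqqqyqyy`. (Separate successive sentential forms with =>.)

S => qSX => qqSXX => qqqSXXX => qqqqSXXXX => qqqqbXXXX => qqqqbqXqXXX => qqqqbqqXqqXXX => qqqqbqqyqqXXX => qqqqbqqyqqqXqXX => qqqqbqqyqqqyqXX => qqqqbqqyqqqyqyX => qqqqbqqyqqqyqyy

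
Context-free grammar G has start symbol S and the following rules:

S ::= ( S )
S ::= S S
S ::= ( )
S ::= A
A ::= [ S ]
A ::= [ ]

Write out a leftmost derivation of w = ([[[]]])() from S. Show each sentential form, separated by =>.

S => SS   [S ::= S S]
SS => (S)S   [S ::= ( S )]
(S)S => (A)S   [S ::= A]
(A)S => ([S])S   [A ::= [ S ]]
([S])S => ([A])S   [S ::= A]
([A])S => ([[S]])S   [A ::= [ S ]]
([[S]])S => ([[A]])S   [S ::= A]
([[A]])S => ([[[]]])S   [A ::= [ ]]
([[[]]])S => ([[[]]])()   [S ::= ( )]

S => SS => (S)S => (A)S => ([S])S => ([A])S => ([[S]])S => ([[A]])S => ([[[]]])S => ([[[]]])()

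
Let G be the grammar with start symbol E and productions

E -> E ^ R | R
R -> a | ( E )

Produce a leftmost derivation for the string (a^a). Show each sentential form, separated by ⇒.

E ⇒ R   [E -> R]
R ⇒ (E)   [R -> ( E )]
(E) ⇒ (E^R)   [E -> E ^ R]
(E^R) ⇒ (R^R)   [E -> R]
(R^R) ⇒ (a^R)   [R -> a]
(a^R) ⇒ (a^a)   [R -> a]

E ⇒ R ⇒ (E) ⇒ (E^R) ⇒ (R^R) ⇒ (a^R) ⇒ (a^a)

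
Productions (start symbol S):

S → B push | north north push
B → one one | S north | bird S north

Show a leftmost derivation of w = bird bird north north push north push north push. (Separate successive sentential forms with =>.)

S => B push => bird S north push => bird B push north push => bird bird S north push north push => bird bird north north push north push north push

S => B push   [S → B push]
B push => bird S north push   [B → bird S north]
bird S north push => bird B push north push   [S → B push]
bird B push north push => bird bird S north push north push   [B → bird S north]
bird bird S north push north push => bird bird north north push north push north push   [S → north north push]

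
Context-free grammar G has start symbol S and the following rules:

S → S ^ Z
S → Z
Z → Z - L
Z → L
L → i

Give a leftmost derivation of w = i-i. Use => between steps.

S => Z => Z-L => L-L => i-L => i-i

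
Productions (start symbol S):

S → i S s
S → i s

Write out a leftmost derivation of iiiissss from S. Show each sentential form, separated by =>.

S => iSs => iiSss => iiiSsss => iiiissss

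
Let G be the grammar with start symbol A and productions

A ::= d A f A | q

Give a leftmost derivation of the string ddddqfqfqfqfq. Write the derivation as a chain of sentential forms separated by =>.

A => dAfA => ddAfAfA => dddAfAfAfA => ddddAfAfAfAfA => ddddqfAfAfAfA => ddddqfqfAfAfA => ddddqfqfqfAfA => ddddqfqfqfqfA => ddddqfqfqfqfq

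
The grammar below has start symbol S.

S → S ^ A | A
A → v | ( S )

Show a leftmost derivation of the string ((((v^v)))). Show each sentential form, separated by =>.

S=>A=>(S)=>(A)=>((S))=>((A))=>(((S)))=>(((A)))=>((((S))))=>((((S^A))))=>((((A^A))))=>((((v^A))))=>((((v^v))))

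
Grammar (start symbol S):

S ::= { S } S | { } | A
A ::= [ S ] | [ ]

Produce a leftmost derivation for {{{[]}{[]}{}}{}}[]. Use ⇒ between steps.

S ⇒ {S}S ⇒ {{S}S}S ⇒ {{{S}S}S}S ⇒ {{{A}S}S}S ⇒ {{{[]}S}S}S ⇒ {{{[]}{S}S}S}S ⇒ {{{[]}{A}S}S}S ⇒ {{{[]}{[]}S}S}S ⇒ {{{[]}{[]}{}}S}S ⇒ {{{[]}{[]}{}}{}}S ⇒ {{{[]}{[]}{}}{}}A ⇒ {{{[]}{[]}{}}{}}[]

S ⇒ {S}S   [S ::= { S } S]
{S}S ⇒ {{S}S}S   [S ::= { S } S]
{{S}S}S ⇒ {{{S}S}S}S   [S ::= { S } S]
{{{S}S}S}S ⇒ {{{A}S}S}S   [S ::= A]
{{{A}S}S}S ⇒ {{{[]}S}S}S   [A ::= [ ]]
{{{[]}S}S}S ⇒ {{{[]}{S}S}S}S   [S ::= { S } S]
{{{[]}{S}S}S}S ⇒ {{{[]}{A}S}S}S   [S ::= A]
{{{[]}{A}S}S}S ⇒ {{{[]}{[]}S}S}S   [A ::= [ ]]
{{{[]}{[]}S}S}S ⇒ {{{[]}{[]}{}}S}S   [S ::= { }]
{{{[]}{[]}{}}S}S ⇒ {{{[]}{[]}{}}{}}S   [S ::= { }]
{{{[]}{[]}{}}{}}S ⇒ {{{[]}{[]}{}}{}}A   [S ::= A]
{{{[]}{[]}{}}{}}A ⇒ {{{[]}{[]}{}}{}}[]   [A ::= [ ]]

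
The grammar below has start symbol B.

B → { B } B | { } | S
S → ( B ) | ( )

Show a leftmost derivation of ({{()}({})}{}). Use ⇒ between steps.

B ⇒ S ⇒ (B) ⇒ ({B}B) ⇒ ({{B}B}B) ⇒ ({{S}B}B) ⇒ ({{()}B}B) ⇒ ({{()}S}B) ⇒ ({{()}(B)}B) ⇒ ({{()}({})}B) ⇒ ({{()}({})}{})

B ⇒ S   [B → S]
S ⇒ (B)   [S → ( B )]
(B) ⇒ ({B}B)   [B → { B } B]
({B}B) ⇒ ({{B}B}B)   [B → { B } B]
({{B}B}B) ⇒ ({{S}B}B)   [B → S]
({{S}B}B) ⇒ ({{()}B}B)   [S → ( )]
({{()}B}B) ⇒ ({{()}S}B)   [B → S]
({{()}S}B) ⇒ ({{()}(B)}B)   [S → ( B )]
({{()}(B)}B) ⇒ ({{()}({})}B)   [B → { }]
({{()}({})}B) ⇒ ({{()}({})}{})   [B → { }]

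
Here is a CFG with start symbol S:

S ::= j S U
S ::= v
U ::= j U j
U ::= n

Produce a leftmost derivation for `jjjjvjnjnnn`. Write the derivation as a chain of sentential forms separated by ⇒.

S ⇒ jSU ⇒ jjSUU ⇒ jjjSUUU ⇒ jjjjSUUUU ⇒ jjjjvUUUU ⇒ jjjjvjUjUUU ⇒ jjjjvjnjUUU ⇒ jjjjvjnjnUU ⇒ jjjjvjnjnnU ⇒ jjjjvjnjnnn

S ⇒ jSU   [S ::= j S U]
jSU ⇒ jjSUU   [S ::= j S U]
jjSUU ⇒ jjjSUUU   [S ::= j S U]
jjjSUUU ⇒ jjjjSUUUU   [S ::= j S U]
jjjjSUUUU ⇒ jjjjvUUUU   [S ::= v]
jjjjvUUUU ⇒ jjjjvjUjUUU   [U ::= j U j]
jjjjvjUjUUU ⇒ jjjjvjnjUUU   [U ::= n]
jjjjvjnjUUU ⇒ jjjjvjnjnUU   [U ::= n]
jjjjvjnjnUU ⇒ jjjjvjnjnnU   [U ::= n]
jjjjvjnjnnU ⇒ jjjjvjnjnnn   [U ::= n]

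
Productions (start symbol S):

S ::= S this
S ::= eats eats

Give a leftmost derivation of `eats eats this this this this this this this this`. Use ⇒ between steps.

S ⇒ S this ⇒ S this this ⇒ S this this this ⇒ S this this this this ⇒ S this this this this this ⇒ S this this this this this this ⇒ S this this this this this this this ⇒ S this this this this this this this this ⇒ eats eats this this this this this this this this

S ⇒ S this   [S ::= S this]
S this ⇒ S this this   [S ::= S this]
S this this ⇒ S this this this   [S ::= S this]
S this this this ⇒ S this this this this   [S ::= S this]
S this this this this ⇒ S this this this this this   [S ::= S this]
S this this this this this ⇒ S this this this this this this   [S ::= S this]
S this this this this this this ⇒ S this this this this this this this   [S ::= S this]
S this this this this this this this ⇒ S this this this this this this this this   [S ::= S this]
S this this this this this this this this ⇒ eats eats this this this this this this this this   [S ::= eats eats]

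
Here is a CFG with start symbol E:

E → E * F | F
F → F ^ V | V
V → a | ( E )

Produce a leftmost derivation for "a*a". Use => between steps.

E=>E*F=>F*F=>V*F=>a*F=>a*V=>a*a

E => E*F   [E → E * F]
E*F => F*F   [E → F]
F*F => V*F   [F → V]
V*F => a*F   [V → a]
a*F => a*V   [F → V]
a*V => a*a   [V → a]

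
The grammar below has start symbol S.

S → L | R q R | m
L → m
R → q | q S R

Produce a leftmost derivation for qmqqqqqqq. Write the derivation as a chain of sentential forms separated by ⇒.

S ⇒ RqR   [S → R q R]
RqR ⇒ qSRqR   [R → q S R]
qSRqR ⇒ qLRqR   [S → L]
qLRqR ⇒ qmRqR   [L → m]
qmRqR ⇒ qmqqR   [R → q]
qmqqR ⇒ qmqqqSR   [R → q S R]
qmqqqSR ⇒ qmqqqRqRR   [S → R q R]
qmqqqRqRR ⇒ qmqqqqqRR   [R → q]
qmqqqqqRR ⇒ qmqqqqqqR   [R → q]
qmqqqqqqR ⇒ qmqqqqqqq   [R → q]

S ⇒ RqR ⇒ qSRqR ⇒ qLRqR ⇒ qmRqR ⇒ qmqqR ⇒ qmqqqSR ⇒ qmqqqRqRR ⇒ qmqqqqqRR ⇒ qmqqqqqqR ⇒ qmqqqqqqq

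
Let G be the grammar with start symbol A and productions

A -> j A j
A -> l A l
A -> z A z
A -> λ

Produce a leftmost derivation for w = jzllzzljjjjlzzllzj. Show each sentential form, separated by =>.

A=>jAj=>jzAzj=>jzlAlzj=>jzllAllzj=>jzllzAzllzj=>jzllzzAzzllzj=>jzllzzlAlzzllzj=>jzllzzljAjlzzllzj=>jzllzzljjAjjlzzllzj=>jzllzzljjjjlzzllzj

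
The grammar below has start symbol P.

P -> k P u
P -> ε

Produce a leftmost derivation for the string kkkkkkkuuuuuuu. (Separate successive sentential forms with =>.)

P => kPu => kkPuu => kkkPuuu => kkkkPuuuu => kkkkkPuuuuu => kkkkkkPuuuuuu => kkkkkkkPuuuuuuu => kkkkkkkuuuuuuu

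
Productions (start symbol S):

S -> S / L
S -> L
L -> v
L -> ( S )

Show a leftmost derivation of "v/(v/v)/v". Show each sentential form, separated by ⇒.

S ⇒ S/L ⇒ S/L/L ⇒ L/L/L ⇒ v/L/L ⇒ v/(S)/L ⇒ v/(S/L)/L ⇒ v/(L/L)/L ⇒ v/(v/L)/L ⇒ v/(v/v)/L ⇒ v/(v/v)/v

S ⇒ S/L   [S -> S / L]
S/L ⇒ S/L/L   [S -> S / L]
S/L/L ⇒ L/L/L   [S -> L]
L/L/L ⇒ v/L/L   [L -> v]
v/L/L ⇒ v/(S)/L   [L -> ( S )]
v/(S)/L ⇒ v/(S/L)/L   [S -> S / L]
v/(S/L)/L ⇒ v/(L/L)/L   [S -> L]
v/(L/L)/L ⇒ v/(v/L)/L   [L -> v]
v/(v/L)/L ⇒ v/(v/v)/L   [L -> v]
v/(v/v)/L ⇒ v/(v/v)/v   [L -> v]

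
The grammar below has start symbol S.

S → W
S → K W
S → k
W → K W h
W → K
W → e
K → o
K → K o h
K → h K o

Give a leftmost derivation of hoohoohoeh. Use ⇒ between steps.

S⇒KW⇒KohW⇒hKoohW⇒hKohoohW⇒hoohoohW⇒hoohoohKWh⇒hoohoohoWh⇒hoohoohoeh

S ⇒ KW   [S → K W]
KW ⇒ KohW   [K → K o h]
KohW ⇒ hKoohW   [K → h K o]
hKoohW ⇒ hKohoohW   [K → K o h]
hKohoohW ⇒ hoohoohW   [K → o]
hoohoohW ⇒ hoohoohKWh   [W → K W h]
hoohoohKWh ⇒ hoohoohoWh   [K → o]
hoohoohoWh ⇒ hoohoohoeh   [W → e]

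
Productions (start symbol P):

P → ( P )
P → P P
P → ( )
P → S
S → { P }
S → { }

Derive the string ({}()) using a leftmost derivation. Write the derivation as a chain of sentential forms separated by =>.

P => (P) => (PP) => (SP) => ({}P) => ({}())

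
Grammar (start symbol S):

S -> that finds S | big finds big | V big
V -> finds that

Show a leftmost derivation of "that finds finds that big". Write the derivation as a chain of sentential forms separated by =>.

S => that finds S   [S -> that finds S]
that finds S => that finds V big   [S -> V big]
that finds V big => that finds finds that big   [V -> finds that]

S => that finds S => that finds V big => that finds finds that big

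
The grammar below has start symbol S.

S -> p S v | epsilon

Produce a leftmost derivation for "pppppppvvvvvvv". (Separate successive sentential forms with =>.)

S=>pSv=>ppSvv=>pppSvvv=>ppppSvvvv=>pppppSvvvvv=>ppppppSvvvvvv=>pppppppSvvvvvvv=>pppppppvvvvvvv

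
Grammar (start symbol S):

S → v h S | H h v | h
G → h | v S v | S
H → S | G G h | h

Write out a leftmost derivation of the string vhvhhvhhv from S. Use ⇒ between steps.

S ⇒ Hhv ⇒ GGhhv ⇒ vSvGhhv ⇒ vhvGhhv ⇒ vhvShhv ⇒ vhvHhvhhv ⇒ vhvShvhhv ⇒ vhvhhvhhv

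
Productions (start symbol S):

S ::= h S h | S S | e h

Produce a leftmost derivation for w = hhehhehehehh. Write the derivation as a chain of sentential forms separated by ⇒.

S ⇒ hSh ⇒ hSSh ⇒ hSSSh ⇒ hSSSSh ⇒ hhShSSSh ⇒ hhehhSSSh ⇒ hhehhehSSh ⇒ hhehhehehSh ⇒ hhehhehehehh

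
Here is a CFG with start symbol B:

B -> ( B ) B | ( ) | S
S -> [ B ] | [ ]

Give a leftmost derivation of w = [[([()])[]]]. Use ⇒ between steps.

B ⇒ S ⇒ [B] ⇒ [S] ⇒ [[B]] ⇒ [[(B)B]] ⇒ [[(S)B]] ⇒ [[([B])B]] ⇒ [[([()])B]] ⇒ [[([()])S]] ⇒ [[([()])[]]]

B ⇒ S   [B -> S]
S ⇒ [B]   [S -> [ B ]]
[B] ⇒ [S]   [B -> S]
[S] ⇒ [[B]]   [S -> [ B ]]
[[B]] ⇒ [[(B)B]]   [B -> ( B ) B]
[[(B)B]] ⇒ [[(S)B]]   [B -> S]
[[(S)B]] ⇒ [[([B])B]]   [S -> [ B ]]
[[([B])B]] ⇒ [[([()])B]]   [B -> ( )]
[[([()])B]] ⇒ [[([()])S]]   [B -> S]
[[([()])S]] ⇒ [[([()])[]]]   [S -> [ ]]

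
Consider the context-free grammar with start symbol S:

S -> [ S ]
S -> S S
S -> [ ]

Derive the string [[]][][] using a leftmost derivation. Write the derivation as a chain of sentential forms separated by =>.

S => SS   [S -> S S]
SS => [S]S   [S -> [ S ]]
[S]S => [[]]S   [S -> [ ]]
[[]]S => [[]]SS   [S -> S S]
[[]]SS => [[]][]S   [S -> [ ]]
[[]][]S => [[]][][]   [S -> [ ]]

S => SS => [S]S => [[]]S => [[]]SS => [[]][]S => [[]][][]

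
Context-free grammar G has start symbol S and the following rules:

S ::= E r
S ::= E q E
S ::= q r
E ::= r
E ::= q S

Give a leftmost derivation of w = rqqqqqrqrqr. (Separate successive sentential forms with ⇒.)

S ⇒ EqE ⇒ rqE ⇒ rqqS ⇒ rqqEqE ⇒ rqqqSqE ⇒ rqqqEqEqE ⇒ rqqqqSqEqE ⇒ rqqqqqrqEqE ⇒ rqqqqqrqrqE ⇒ rqqqqqrqrqr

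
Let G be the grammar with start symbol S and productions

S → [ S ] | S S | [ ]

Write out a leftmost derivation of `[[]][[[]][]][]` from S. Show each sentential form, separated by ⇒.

S⇒SS⇒SSS⇒[S]SS⇒[[]]SS⇒[[]][S]S⇒[[]][SS]S⇒[[]][[S]S]S⇒[[]][[[]]S]S⇒[[]][[[]][]]S⇒[[]][[[]][]][]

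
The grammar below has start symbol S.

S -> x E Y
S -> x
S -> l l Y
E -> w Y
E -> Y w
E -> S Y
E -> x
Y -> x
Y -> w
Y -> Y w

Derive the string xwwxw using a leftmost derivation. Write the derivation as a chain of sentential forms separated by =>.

S=>xEY=>xwYY=>xwwY=>xwwYw=>xwwxw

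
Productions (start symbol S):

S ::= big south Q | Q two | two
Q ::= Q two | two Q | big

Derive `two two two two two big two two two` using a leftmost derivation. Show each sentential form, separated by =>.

S => Q two => Q two two => two Q two two => two Q two two two => two two Q two two two => two two two Q two two two => two two two two Q two two two => two two two two two Q two two two => two two two two two big two two two

S => Q two   [S ::= Q two]
Q two => Q two two   [Q ::= Q two]
Q two two => two Q two two   [Q ::= two Q]
two Q two two => two Q two two two   [Q ::= Q two]
two Q two two two => two two Q two two two   [Q ::= two Q]
two two Q two two two => two two two Q two two two   [Q ::= two Q]
two two two Q two two two => two two two two Q two two two   [Q ::= two Q]
two two two two Q two two two => two two two two two Q two two two   [Q ::= two Q]
two two two two two Q two two two => two two two two two big two two two   [Q ::= big]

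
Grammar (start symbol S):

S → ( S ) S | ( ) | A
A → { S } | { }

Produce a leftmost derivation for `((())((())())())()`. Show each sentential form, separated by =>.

S => (S)S => ((S)S)S => ((())S)S => ((())(S)S)S => ((())((S)S)S)S => ((())((())S)S)S => ((())((())())S)S => ((())((())())())S => ((())((())())())()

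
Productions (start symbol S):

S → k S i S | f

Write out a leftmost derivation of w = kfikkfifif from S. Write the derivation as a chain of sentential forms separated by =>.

S => kSiS   [S → k S i S]
kSiS => kfiS   [S → f]
kfiS => kfikSiS   [S → k S i S]
kfikSiS => kfikkSiSiS   [S → k S i S]
kfikkSiSiS => kfikkfiSiS   [S → f]
kfikkfiSiS => kfikkfifiS   [S → f]
kfikkfifiS => kfikkfifif   [S → f]

S => kSiS => kfiS => kfikSiS => kfikkSiSiS => kfikkfiSiS => kfikkfifiS => kfikkfifif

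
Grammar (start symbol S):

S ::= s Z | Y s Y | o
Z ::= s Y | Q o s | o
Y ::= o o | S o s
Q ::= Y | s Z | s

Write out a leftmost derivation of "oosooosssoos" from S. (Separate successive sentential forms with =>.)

S => YsY   [S ::= Y s Y]
YsY => SossY   [Y ::= S o s]
SossY => YsYossY   [S ::= Y s Y]
YsYossY => oosYossY   [Y ::= o o]
oosYossY => oosooossY   [Y ::= o o]
oosooossY => oosooossSos   [Y ::= S o s]
oosooossSos => oosooosssZos   [S ::= s Z]
oosooosssZos => oosooosssoos   [Z ::= o]

S => YsY => SossY => YsYossY => oosYossY => oosooossY => oosooossSos => oosooosssZos => oosooosssoos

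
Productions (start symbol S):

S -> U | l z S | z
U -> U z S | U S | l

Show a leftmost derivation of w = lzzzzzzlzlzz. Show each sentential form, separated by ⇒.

S ⇒ U   [S -> U]
U ⇒ US   [U -> U S]
US ⇒ UzSS   [U -> U z S]
UzSS ⇒ UzSzSS   [U -> U z S]
UzSzSS ⇒ UzSzSzSS   [U -> U z S]
UzSzSzSS ⇒ lzSzSzSS   [U -> l]
lzSzSzSS ⇒ lzzzSzSS   [S -> z]
lzzzSzSS ⇒ lzzzzzSS   [S -> z]
lzzzzzSS ⇒ lzzzzzzS   [S -> z]
lzzzzzzS ⇒ lzzzzzzlzS   [S -> l z S]
lzzzzzzlzS ⇒ lzzzzzzlzlzS   [S -> l z S]
lzzzzzzlzlzS ⇒ lzzzzzzlzlzz   [S -> z]

S⇒U⇒US⇒UzSS⇒UzSzSS⇒UzSzSzSS⇒lzSzSzSS⇒lzzzSzSS⇒lzzzzzSS⇒lzzzzzzS⇒lzzzzzzlzS⇒lzzzzzzlzlzS⇒lzzzzzzlzlzz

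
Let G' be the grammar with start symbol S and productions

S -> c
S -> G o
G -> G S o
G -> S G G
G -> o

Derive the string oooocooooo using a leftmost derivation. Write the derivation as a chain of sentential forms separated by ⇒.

S ⇒ Go   [S -> G o]
Go ⇒ SGGo   [G -> S G G]
SGGo ⇒ GoGGo   [S -> G o]
GoGGo ⇒ GSooGGo   [G -> G S o]
GSooGGo ⇒ SGGSooGGo   [G -> S G G]
SGGSooGGo ⇒ GoGGSooGGo   [S -> G o]
GoGGSooGGo ⇒ ooGGSooGGo   [G -> o]
ooGGSooGGo ⇒ oooGSooGGo   [G -> o]
oooGSooGGo ⇒ ooooSooGGo   [G -> o]
ooooSooGGo ⇒ oooocooGGo   [S -> c]
oooocooGGo ⇒ oooocoooGo   [G -> o]
oooocoooGo ⇒ oooocooooo   [G -> o]

S ⇒ Go ⇒ SGGo ⇒ GoGGo ⇒ GSooGGo ⇒ SGGSooGGo ⇒ GoGGSooGGo ⇒ ooGGSooGGo ⇒ oooGSooGGo ⇒ ooooSooGGo ⇒ oooocooGGo ⇒ oooocoooGo ⇒ oooocooooo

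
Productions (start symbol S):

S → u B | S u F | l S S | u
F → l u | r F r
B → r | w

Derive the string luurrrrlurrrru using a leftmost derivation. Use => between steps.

S=>lSS=>lSuFS=>luuFS=>luurFrS=>luurrFrrS=>luurrrFrrrS=>luurrrrFrrrrS=>luurrrrlurrrrS=>luurrrrlurrrru

S => lSS   [S → l S S]
lSS => lSuFS   [S → S u F]
lSuFS => luuFS   [S → u]
luuFS => luurFrS   [F → r F r]
luurFrS => luurrFrrS   [F → r F r]
luurrFrrS => luurrrFrrrS   [F → r F r]
luurrrFrrrS => luurrrrFrrrrS   [F → r F r]
luurrrrFrrrrS => luurrrrlurrrrS   [F → l u]
luurrrrlurrrrS => luurrrrlurrrru   [S → u]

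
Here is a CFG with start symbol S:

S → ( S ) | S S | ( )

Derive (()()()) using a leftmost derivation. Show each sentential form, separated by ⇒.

S ⇒ (S) ⇒ (SS) ⇒ (SSS) ⇒ (()SS) ⇒ (()()S) ⇒ (()()())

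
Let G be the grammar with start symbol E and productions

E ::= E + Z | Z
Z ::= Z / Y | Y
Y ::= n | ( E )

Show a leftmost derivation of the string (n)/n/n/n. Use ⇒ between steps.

E ⇒ Z ⇒ Z/Y ⇒ Z/Y/Y ⇒ Z/Y/Y/Y ⇒ Y/Y/Y/Y ⇒ (E)/Y/Y/Y ⇒ (Z)/Y/Y/Y ⇒ (Y)/Y/Y/Y ⇒ (n)/Y/Y/Y ⇒ (n)/n/Y/Y ⇒ (n)/n/n/Y ⇒ (n)/n/n/n

E ⇒ Z   [E ::= Z]
Z ⇒ Z/Y   [Z ::= Z / Y]
Z/Y ⇒ Z/Y/Y   [Z ::= Z / Y]
Z/Y/Y ⇒ Z/Y/Y/Y   [Z ::= Z / Y]
Z/Y/Y/Y ⇒ Y/Y/Y/Y   [Z ::= Y]
Y/Y/Y/Y ⇒ (E)/Y/Y/Y   [Y ::= ( E )]
(E)/Y/Y/Y ⇒ (Z)/Y/Y/Y   [E ::= Z]
(Z)/Y/Y/Y ⇒ (Y)/Y/Y/Y   [Z ::= Y]
(Y)/Y/Y/Y ⇒ (n)/Y/Y/Y   [Y ::= n]
(n)/Y/Y/Y ⇒ (n)/n/Y/Y   [Y ::= n]
(n)/n/Y/Y ⇒ (n)/n/n/Y   [Y ::= n]
(n)/n/n/Y ⇒ (n)/n/n/n   [Y ::= n]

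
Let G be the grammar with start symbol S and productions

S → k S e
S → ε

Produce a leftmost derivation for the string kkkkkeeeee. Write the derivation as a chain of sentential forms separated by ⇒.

S ⇒ kSe   [S → k S e]
kSe ⇒ kkSee   [S → k S e]
kkSee ⇒ kkkSeee   [S → k S e]
kkkSeee ⇒ kkkkSeeee   [S → k S e]
kkkkSeeee ⇒ kkkkkSeeeee   [S → k S e]
kkkkkSeeeee ⇒ kkkkkeeeee   [S → ε]

S ⇒ kSe ⇒ kkSee ⇒ kkkSeee ⇒ kkkkSeeee ⇒ kkkkkSeeeee ⇒ kkkkkeeeee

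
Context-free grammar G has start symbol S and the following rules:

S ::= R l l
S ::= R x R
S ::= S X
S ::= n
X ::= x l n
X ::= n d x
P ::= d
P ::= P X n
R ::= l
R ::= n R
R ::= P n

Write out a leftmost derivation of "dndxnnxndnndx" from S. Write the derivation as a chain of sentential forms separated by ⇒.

S ⇒ SX ⇒ RxRX ⇒ PnxRX ⇒ PXnnxRX ⇒ dXnnxRX ⇒ dndxnnxRX ⇒ dndxnnxnRX ⇒ dndxnnxnPnX ⇒ dndxnnxndnX ⇒ dndxnnxndnndx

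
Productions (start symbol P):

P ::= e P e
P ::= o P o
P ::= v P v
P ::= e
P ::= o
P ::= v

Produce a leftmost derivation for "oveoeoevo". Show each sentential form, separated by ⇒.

P ⇒ oPo ⇒ ovPvo ⇒ ovePevo ⇒ oveoPoevo ⇒ oveoeoevo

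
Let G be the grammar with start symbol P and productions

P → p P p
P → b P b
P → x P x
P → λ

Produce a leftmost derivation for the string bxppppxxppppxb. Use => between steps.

P => bPb   [P → b P b]
bPb => bxPxb   [P → x P x]
bxPxb => bxpPpxb   [P → p P p]
bxpPpxb => bxppPppxb   [P → p P p]
bxppPppxb => bxpppPpppxb   [P → p P p]
bxpppPpppxb => bxppppPppppxb   [P → p P p]
bxppppPppppxb => bxppppxPxppppxb   [P → x P x]
bxppppxPxppppxb => bxppppxxppppxb   [P → λ]

P => bPb => bxPxb => bxpPpxb => bxppPppxb => bxpppPpppxb => bxppppPppppxb => bxppppxPxppppxb => bxppppxxppppxb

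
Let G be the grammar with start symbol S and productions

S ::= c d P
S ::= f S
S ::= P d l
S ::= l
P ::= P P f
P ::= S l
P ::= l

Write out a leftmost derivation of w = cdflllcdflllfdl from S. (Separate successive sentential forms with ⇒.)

S ⇒ Pdl ⇒ PPfdl ⇒ SlPfdl ⇒ cdPlPfdl ⇒ cdSllPfdl ⇒ cdfSllPfdl ⇒ cdflllPfdl ⇒ cdflllSlfdl ⇒ cdflllcdPlfdl ⇒ cdflllcdSllfdl ⇒ cdflllcdfSllfdl ⇒ cdflllcdflllfdl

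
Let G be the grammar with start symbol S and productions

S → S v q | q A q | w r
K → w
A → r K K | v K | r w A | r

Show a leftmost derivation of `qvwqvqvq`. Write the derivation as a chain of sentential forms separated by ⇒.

S ⇒ Svq   [S → S v q]
Svq ⇒ Svqvq   [S → S v q]
Svqvq ⇒ qAqvqvq   [S → q A q]
qAqvqvq ⇒ qvKqvqvq   [A → v K]
qvKqvqvq ⇒ qvwqvqvq   [K → w]

S⇒Svq⇒Svqvq⇒qAqvqvq⇒qvKqvqvq⇒qvwqvqvq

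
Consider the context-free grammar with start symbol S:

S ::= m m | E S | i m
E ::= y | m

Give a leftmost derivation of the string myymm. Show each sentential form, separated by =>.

S=>ES=>mS=>mES=>myS=>myES=>myyS=>myymm

S => ES   [S ::= E S]
ES => mS   [E ::= m]
mS => mES   [S ::= E S]
mES => myS   [E ::= y]
myS => myES   [S ::= E S]
myES => myyS   [E ::= y]
myyS => myymm   [S ::= m m]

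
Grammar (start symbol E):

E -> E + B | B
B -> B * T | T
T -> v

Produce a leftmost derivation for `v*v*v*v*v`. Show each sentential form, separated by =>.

E => B => B*T => B*T*T => B*T*T*T => B*T*T*T*T => T*T*T*T*T => v*T*T*T*T => v*v*T*T*T => v*v*v*T*T => v*v*v*v*T => v*v*v*v*v

E => B   [E -> B]
B => B*T   [B -> B * T]
B*T => B*T*T   [B -> B * T]
B*T*T => B*T*T*T   [B -> B * T]
B*T*T*T => B*T*T*T*T   [B -> B * T]
B*T*T*T*T => T*T*T*T*T   [B -> T]
T*T*T*T*T => v*T*T*T*T   [T -> v]
v*T*T*T*T => v*v*T*T*T   [T -> v]
v*v*T*T*T => v*v*v*T*T   [T -> v]
v*v*v*T*T => v*v*v*v*T   [T -> v]
v*v*v*v*T => v*v*v*v*v   [T -> v]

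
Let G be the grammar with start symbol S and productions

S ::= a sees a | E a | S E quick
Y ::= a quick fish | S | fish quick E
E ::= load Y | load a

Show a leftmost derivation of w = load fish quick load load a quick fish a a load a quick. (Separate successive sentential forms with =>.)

S => S E quick => E a E quick => load Y a E quick => load fish quick E a E quick => load fish quick load Y a E quick => load fish quick load S a E quick => load fish quick load E a a E quick => load fish quick load load Y a a E quick => load fish quick load load a quick fish a a E quick => load fish quick load load a quick fish a a load a quick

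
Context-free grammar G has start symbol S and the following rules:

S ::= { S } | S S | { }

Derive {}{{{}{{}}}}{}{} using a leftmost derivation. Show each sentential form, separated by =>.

S=>SS=>{}S=>{}SS=>{}SSS=>{}{S}SS=>{}{{S}}SS=>{}{{SS}}SS=>{}{{{}S}}SS=>{}{{{}{S}}}SS=>{}{{{}{{}}}}SS=>{}{{{}{{}}}}{}S=>{}{{{}{{}}}}{}{}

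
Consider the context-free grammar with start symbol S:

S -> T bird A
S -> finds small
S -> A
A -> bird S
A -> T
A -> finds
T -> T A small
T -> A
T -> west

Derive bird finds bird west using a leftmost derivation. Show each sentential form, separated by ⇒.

S ⇒ A ⇒ bird S ⇒ bird T bird A ⇒ bird A bird A ⇒ bird finds bird A ⇒ bird finds bird T ⇒ bird finds bird west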